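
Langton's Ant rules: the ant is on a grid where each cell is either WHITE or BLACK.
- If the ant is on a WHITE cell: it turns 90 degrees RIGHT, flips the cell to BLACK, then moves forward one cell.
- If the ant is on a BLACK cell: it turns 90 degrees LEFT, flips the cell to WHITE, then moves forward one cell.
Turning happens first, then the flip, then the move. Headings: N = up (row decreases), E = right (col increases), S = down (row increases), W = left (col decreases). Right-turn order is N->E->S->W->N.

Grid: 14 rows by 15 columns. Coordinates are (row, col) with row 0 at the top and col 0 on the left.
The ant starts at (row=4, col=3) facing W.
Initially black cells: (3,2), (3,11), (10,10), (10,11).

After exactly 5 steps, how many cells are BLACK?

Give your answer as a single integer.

Step 1: on WHITE (4,3): turn R to N, flip to black, move to (3,3). |black|=5
Step 2: on WHITE (3,3): turn R to E, flip to black, move to (3,4). |black|=6
Step 3: on WHITE (3,4): turn R to S, flip to black, move to (4,4). |black|=7
Step 4: on WHITE (4,4): turn R to W, flip to black, move to (4,3). |black|=8
Step 5: on BLACK (4,3): turn L to S, flip to white, move to (5,3). |black|=7

Answer: 7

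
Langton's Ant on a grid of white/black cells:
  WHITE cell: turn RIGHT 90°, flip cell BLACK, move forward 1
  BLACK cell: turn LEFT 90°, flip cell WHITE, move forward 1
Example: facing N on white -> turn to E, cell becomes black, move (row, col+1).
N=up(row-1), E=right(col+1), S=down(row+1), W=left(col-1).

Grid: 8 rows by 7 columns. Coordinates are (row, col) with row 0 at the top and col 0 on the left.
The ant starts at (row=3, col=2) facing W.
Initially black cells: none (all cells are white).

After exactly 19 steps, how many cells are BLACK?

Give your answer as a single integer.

Step 1: on WHITE (3,2): turn R to N, flip to black, move to (2,2). |black|=1
Step 2: on WHITE (2,2): turn R to E, flip to black, move to (2,3). |black|=2
Step 3: on WHITE (2,3): turn R to S, flip to black, move to (3,3). |black|=3
Step 4: on WHITE (3,3): turn R to W, flip to black, move to (3,2). |black|=4
Step 5: on BLACK (3,2): turn L to S, flip to white, move to (4,2). |black|=3
Step 6: on WHITE (4,2): turn R to W, flip to black, move to (4,1). |black|=4
Step 7: on WHITE (4,1): turn R to N, flip to black, move to (3,1). |black|=5
Step 8: on WHITE (3,1): turn R to E, flip to black, move to (3,2). |black|=6
Step 9: on WHITE (3,2): turn R to S, flip to black, move to (4,2). |black|=7
Step 10: on BLACK (4,2): turn L to E, flip to white, move to (4,3). |black|=6
Step 11: on WHITE (4,3): turn R to S, flip to black, move to (5,3). |black|=7
Step 12: on WHITE (5,3): turn R to W, flip to black, move to (5,2). |black|=8
Step 13: on WHITE (5,2): turn R to N, flip to black, move to (4,2). |black|=9
Step 14: on WHITE (4,2): turn R to E, flip to black, move to (4,3). |black|=10
Step 15: on BLACK (4,3): turn L to N, flip to white, move to (3,3). |black|=9
Step 16: on BLACK (3,3): turn L to W, flip to white, move to (3,2). |black|=8
Step 17: on BLACK (3,2): turn L to S, flip to white, move to (4,2). |black|=7
Step 18: on BLACK (4,2): turn L to E, flip to white, move to (4,3). |black|=6
Step 19: on WHITE (4,3): turn R to S, flip to black, move to (5,3). |black|=7

Answer: 7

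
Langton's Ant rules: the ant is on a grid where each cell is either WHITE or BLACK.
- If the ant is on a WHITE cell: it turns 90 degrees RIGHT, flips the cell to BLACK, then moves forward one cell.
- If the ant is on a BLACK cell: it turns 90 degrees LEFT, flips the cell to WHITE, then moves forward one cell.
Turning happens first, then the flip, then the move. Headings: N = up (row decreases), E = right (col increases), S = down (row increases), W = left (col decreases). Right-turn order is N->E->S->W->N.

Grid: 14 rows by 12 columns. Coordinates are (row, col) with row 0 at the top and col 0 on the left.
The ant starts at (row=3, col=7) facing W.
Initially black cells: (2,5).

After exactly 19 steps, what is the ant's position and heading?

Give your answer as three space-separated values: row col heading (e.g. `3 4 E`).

Answer: 5 8 S

Derivation:
Step 1: on WHITE (3,7): turn R to N, flip to black, move to (2,7). |black|=2
Step 2: on WHITE (2,7): turn R to E, flip to black, move to (2,8). |black|=3
Step 3: on WHITE (2,8): turn R to S, flip to black, move to (3,8). |black|=4
Step 4: on WHITE (3,8): turn R to W, flip to black, move to (3,7). |black|=5
Step 5: on BLACK (3,7): turn L to S, flip to white, move to (4,7). |black|=4
Step 6: on WHITE (4,7): turn R to W, flip to black, move to (4,6). |black|=5
Step 7: on WHITE (4,6): turn R to N, flip to black, move to (3,6). |black|=6
Step 8: on WHITE (3,6): turn R to E, flip to black, move to (3,7). |black|=7
Step 9: on WHITE (3,7): turn R to S, flip to black, move to (4,7). |black|=8
Step 10: on BLACK (4,7): turn L to E, flip to white, move to (4,8). |black|=7
Step 11: on WHITE (4,8): turn R to S, flip to black, move to (5,8). |black|=8
Step 12: on WHITE (5,8): turn R to W, flip to black, move to (5,7). |black|=9
Step 13: on WHITE (5,7): turn R to N, flip to black, move to (4,7). |black|=10
Step 14: on WHITE (4,7): turn R to E, flip to black, move to (4,8). |black|=11
Step 15: on BLACK (4,8): turn L to N, flip to white, move to (3,8). |black|=10
Step 16: on BLACK (3,8): turn L to W, flip to white, move to (3,7). |black|=9
Step 17: on BLACK (3,7): turn L to S, flip to white, move to (4,7). |black|=8
Step 18: on BLACK (4,7): turn L to E, flip to white, move to (4,8). |black|=7
Step 19: on WHITE (4,8): turn R to S, flip to black, move to (5,8). |black|=8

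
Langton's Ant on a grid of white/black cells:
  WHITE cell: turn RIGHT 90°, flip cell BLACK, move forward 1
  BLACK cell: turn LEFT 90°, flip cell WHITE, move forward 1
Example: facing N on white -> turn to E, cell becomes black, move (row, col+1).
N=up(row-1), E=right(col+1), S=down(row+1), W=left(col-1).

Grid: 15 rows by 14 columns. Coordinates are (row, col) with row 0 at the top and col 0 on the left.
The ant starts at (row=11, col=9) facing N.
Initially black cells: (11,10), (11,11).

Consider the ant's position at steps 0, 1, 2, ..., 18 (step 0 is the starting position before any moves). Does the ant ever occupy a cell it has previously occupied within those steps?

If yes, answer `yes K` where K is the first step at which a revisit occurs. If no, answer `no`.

Step 1: on WHITE (11,9): turn R to E, flip to black, move to (11,10). |black|=3 — new cell
Step 2: on BLACK (11,10): turn L to N, flip to white, move to (10,10). |black|=2 — new cell
Step 3: on WHITE (10,10): turn R to E, flip to black, move to (10,11). |black|=3 — new cell
Step 4: on WHITE (10,11): turn R to S, flip to black, move to (11,11). |black|=4 — new cell
Step 5: on BLACK (11,11): turn L to E, flip to white, move to (11,12). |black|=3 — new cell
Step 6: on WHITE (11,12): turn R to S, flip to black, move to (12,12). |black|=4 — new cell
Step 7: on WHITE (12,12): turn R to W, flip to black, move to (12,11). |black|=5 — new cell
Step 8: on WHITE (12,11): turn R to N, flip to black, move to (11,11). |black|=6 — REVISIT

Answer: yes 8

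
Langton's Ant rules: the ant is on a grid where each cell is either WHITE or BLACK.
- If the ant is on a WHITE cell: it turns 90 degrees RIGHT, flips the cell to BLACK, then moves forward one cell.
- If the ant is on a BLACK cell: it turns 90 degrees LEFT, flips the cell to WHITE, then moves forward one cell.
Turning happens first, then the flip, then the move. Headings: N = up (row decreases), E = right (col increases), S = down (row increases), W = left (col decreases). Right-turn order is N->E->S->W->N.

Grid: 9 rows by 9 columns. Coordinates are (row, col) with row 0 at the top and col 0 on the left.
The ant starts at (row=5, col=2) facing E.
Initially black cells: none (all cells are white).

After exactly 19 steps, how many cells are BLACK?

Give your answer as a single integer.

Step 1: on WHITE (5,2): turn R to S, flip to black, move to (6,2). |black|=1
Step 2: on WHITE (6,2): turn R to W, flip to black, move to (6,1). |black|=2
Step 3: on WHITE (6,1): turn R to N, flip to black, move to (5,1). |black|=3
Step 4: on WHITE (5,1): turn R to E, flip to black, move to (5,2). |black|=4
Step 5: on BLACK (5,2): turn L to N, flip to white, move to (4,2). |black|=3
Step 6: on WHITE (4,2): turn R to E, flip to black, move to (4,3). |black|=4
Step 7: on WHITE (4,3): turn R to S, flip to black, move to (5,3). |black|=5
Step 8: on WHITE (5,3): turn R to W, flip to black, move to (5,2). |black|=6
Step 9: on WHITE (5,2): turn R to N, flip to black, move to (4,2). |black|=7
Step 10: on BLACK (4,2): turn L to W, flip to white, move to (4,1). |black|=6
Step 11: on WHITE (4,1): turn R to N, flip to black, move to (3,1). |black|=7
Step 12: on WHITE (3,1): turn R to E, flip to black, move to (3,2). |black|=8
Step 13: on WHITE (3,2): turn R to S, flip to black, move to (4,2). |black|=9
Step 14: on WHITE (4,2): turn R to W, flip to black, move to (4,1). |black|=10
Step 15: on BLACK (4,1): turn L to S, flip to white, move to (5,1). |black|=9
Step 16: on BLACK (5,1): turn L to E, flip to white, move to (5,2). |black|=8
Step 17: on BLACK (5,2): turn L to N, flip to white, move to (4,2). |black|=7
Step 18: on BLACK (4,2): turn L to W, flip to white, move to (4,1). |black|=6
Step 19: on WHITE (4,1): turn R to N, flip to black, move to (3,1). |black|=7

Answer: 7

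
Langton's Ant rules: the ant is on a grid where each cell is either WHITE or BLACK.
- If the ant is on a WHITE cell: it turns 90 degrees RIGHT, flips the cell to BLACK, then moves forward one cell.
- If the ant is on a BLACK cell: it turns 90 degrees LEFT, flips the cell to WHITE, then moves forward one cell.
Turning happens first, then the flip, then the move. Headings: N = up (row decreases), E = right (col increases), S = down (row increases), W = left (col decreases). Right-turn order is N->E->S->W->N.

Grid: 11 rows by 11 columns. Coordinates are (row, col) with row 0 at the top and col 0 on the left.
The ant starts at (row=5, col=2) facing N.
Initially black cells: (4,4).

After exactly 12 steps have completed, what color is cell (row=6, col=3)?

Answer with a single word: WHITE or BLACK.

Step 1: on WHITE (5,2): turn R to E, flip to black, move to (5,3). |black|=2
Step 2: on WHITE (5,3): turn R to S, flip to black, move to (6,3). |black|=3
Step 3: on WHITE (6,3): turn R to W, flip to black, move to (6,2). |black|=4
Step 4: on WHITE (6,2): turn R to N, flip to black, move to (5,2). |black|=5
Step 5: on BLACK (5,2): turn L to W, flip to white, move to (5,1). |black|=4
Step 6: on WHITE (5,1): turn R to N, flip to black, move to (4,1). |black|=5
Step 7: on WHITE (4,1): turn R to E, flip to black, move to (4,2). |black|=6
Step 8: on WHITE (4,2): turn R to S, flip to black, move to (5,2). |black|=7
Step 9: on WHITE (5,2): turn R to W, flip to black, move to (5,1). |black|=8
Step 10: on BLACK (5,1): turn L to S, flip to white, move to (6,1). |black|=7
Step 11: on WHITE (6,1): turn R to W, flip to black, move to (6,0). |black|=8
Step 12: on WHITE (6,0): turn R to N, flip to black, move to (5,0). |black|=9

Answer: BLACK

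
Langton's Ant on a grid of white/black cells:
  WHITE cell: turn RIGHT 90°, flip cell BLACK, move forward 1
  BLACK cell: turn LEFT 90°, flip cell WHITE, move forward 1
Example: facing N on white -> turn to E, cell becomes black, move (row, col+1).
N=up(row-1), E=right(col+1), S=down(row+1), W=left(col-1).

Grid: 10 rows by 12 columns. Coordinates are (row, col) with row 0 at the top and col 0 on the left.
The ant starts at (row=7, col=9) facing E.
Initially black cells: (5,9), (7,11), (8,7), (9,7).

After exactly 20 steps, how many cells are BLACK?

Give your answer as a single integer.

Step 1: on WHITE (7,9): turn R to S, flip to black, move to (8,9). |black|=5
Step 2: on WHITE (8,9): turn R to W, flip to black, move to (8,8). |black|=6
Step 3: on WHITE (8,8): turn R to N, flip to black, move to (7,8). |black|=7
Step 4: on WHITE (7,8): turn R to E, flip to black, move to (7,9). |black|=8
Step 5: on BLACK (7,9): turn L to N, flip to white, move to (6,9). |black|=7
Step 6: on WHITE (6,9): turn R to E, flip to black, move to (6,10). |black|=8
Step 7: on WHITE (6,10): turn R to S, flip to black, move to (7,10). |black|=9
Step 8: on WHITE (7,10): turn R to W, flip to black, move to (7,9). |black|=10
Step 9: on WHITE (7,9): turn R to N, flip to black, move to (6,9). |black|=11
Step 10: on BLACK (6,9): turn L to W, flip to white, move to (6,8). |black|=10
Step 11: on WHITE (6,8): turn R to N, flip to black, move to (5,8). |black|=11
Step 12: on WHITE (5,8): turn R to E, flip to black, move to (5,9). |black|=12
Step 13: on BLACK (5,9): turn L to N, flip to white, move to (4,9). |black|=11
Step 14: on WHITE (4,9): turn R to E, flip to black, move to (4,10). |black|=12
Step 15: on WHITE (4,10): turn R to S, flip to black, move to (5,10). |black|=13
Step 16: on WHITE (5,10): turn R to W, flip to black, move to (5,9). |black|=14
Step 17: on WHITE (5,9): turn R to N, flip to black, move to (4,9). |black|=15
Step 18: on BLACK (4,9): turn L to W, flip to white, move to (4,8). |black|=14
Step 19: on WHITE (4,8): turn R to N, flip to black, move to (3,8). |black|=15
Step 20: on WHITE (3,8): turn R to E, flip to black, move to (3,9). |black|=16

Answer: 16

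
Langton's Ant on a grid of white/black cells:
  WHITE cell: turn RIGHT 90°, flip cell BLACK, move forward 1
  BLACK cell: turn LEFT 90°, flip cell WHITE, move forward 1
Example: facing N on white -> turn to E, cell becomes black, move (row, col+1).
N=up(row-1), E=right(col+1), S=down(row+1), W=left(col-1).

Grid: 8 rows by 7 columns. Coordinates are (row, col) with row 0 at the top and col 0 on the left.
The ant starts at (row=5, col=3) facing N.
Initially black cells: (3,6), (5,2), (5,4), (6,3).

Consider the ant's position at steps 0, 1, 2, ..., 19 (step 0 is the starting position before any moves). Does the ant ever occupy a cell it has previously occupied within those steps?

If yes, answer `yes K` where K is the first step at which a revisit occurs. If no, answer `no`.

Step 1: on WHITE (5,3): turn R to E, flip to black, move to (5,4). |black|=5 — new cell
Step 2: on BLACK (5,4): turn L to N, flip to white, move to (4,4). |black|=4 — new cell
Step 3: on WHITE (4,4): turn R to E, flip to black, move to (4,5). |black|=5 — new cell
Step 4: on WHITE (4,5): turn R to S, flip to black, move to (5,5). |black|=6 — new cell
Step 5: on WHITE (5,5): turn R to W, flip to black, move to (5,4). |black|=7 — REVISIT

Answer: yes 5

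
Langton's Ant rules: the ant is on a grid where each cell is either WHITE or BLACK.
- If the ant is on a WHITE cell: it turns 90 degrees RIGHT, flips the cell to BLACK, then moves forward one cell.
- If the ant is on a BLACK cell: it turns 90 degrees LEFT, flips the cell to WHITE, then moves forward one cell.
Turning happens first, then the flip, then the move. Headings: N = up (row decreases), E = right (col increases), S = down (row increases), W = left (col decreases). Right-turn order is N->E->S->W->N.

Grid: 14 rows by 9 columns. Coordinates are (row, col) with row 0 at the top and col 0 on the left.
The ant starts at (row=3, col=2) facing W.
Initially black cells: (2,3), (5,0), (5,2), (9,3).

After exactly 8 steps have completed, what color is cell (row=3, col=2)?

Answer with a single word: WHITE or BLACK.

Step 1: on WHITE (3,2): turn R to N, flip to black, move to (2,2). |black|=5
Step 2: on WHITE (2,2): turn R to E, flip to black, move to (2,3). |black|=6
Step 3: on BLACK (2,3): turn L to N, flip to white, move to (1,3). |black|=5
Step 4: on WHITE (1,3): turn R to E, flip to black, move to (1,4). |black|=6
Step 5: on WHITE (1,4): turn R to S, flip to black, move to (2,4). |black|=7
Step 6: on WHITE (2,4): turn R to W, flip to black, move to (2,3). |black|=8
Step 7: on WHITE (2,3): turn R to N, flip to black, move to (1,3). |black|=9
Step 8: on BLACK (1,3): turn L to W, flip to white, move to (1,2). |black|=8

Answer: BLACK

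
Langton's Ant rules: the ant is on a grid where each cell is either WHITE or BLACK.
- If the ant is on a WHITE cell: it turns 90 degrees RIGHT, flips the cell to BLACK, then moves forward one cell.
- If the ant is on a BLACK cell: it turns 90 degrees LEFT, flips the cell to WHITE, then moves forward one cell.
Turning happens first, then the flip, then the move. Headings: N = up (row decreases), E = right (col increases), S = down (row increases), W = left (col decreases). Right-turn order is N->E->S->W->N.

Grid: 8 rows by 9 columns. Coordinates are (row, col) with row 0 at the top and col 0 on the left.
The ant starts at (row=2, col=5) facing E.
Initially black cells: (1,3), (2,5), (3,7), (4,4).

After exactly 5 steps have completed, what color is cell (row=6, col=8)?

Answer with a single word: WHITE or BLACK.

Step 1: on BLACK (2,5): turn L to N, flip to white, move to (1,5). |black|=3
Step 2: on WHITE (1,5): turn R to E, flip to black, move to (1,6). |black|=4
Step 3: on WHITE (1,6): turn R to S, flip to black, move to (2,6). |black|=5
Step 4: on WHITE (2,6): turn R to W, flip to black, move to (2,5). |black|=6
Step 5: on WHITE (2,5): turn R to N, flip to black, move to (1,5). |black|=7

Answer: WHITE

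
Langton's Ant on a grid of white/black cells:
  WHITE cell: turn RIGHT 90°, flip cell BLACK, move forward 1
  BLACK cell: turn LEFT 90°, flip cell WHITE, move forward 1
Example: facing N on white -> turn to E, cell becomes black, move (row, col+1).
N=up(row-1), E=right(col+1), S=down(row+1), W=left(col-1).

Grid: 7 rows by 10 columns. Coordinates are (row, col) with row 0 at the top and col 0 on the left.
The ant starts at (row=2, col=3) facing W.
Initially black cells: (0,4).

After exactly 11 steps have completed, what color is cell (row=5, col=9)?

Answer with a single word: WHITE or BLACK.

Answer: WHITE

Derivation:
Step 1: on WHITE (2,3): turn R to N, flip to black, move to (1,3). |black|=2
Step 2: on WHITE (1,3): turn R to E, flip to black, move to (1,4). |black|=3
Step 3: on WHITE (1,4): turn R to S, flip to black, move to (2,4). |black|=4
Step 4: on WHITE (2,4): turn R to W, flip to black, move to (2,3). |black|=5
Step 5: on BLACK (2,3): turn L to S, flip to white, move to (3,3). |black|=4
Step 6: on WHITE (3,3): turn R to W, flip to black, move to (3,2). |black|=5
Step 7: on WHITE (3,2): turn R to N, flip to black, move to (2,2). |black|=6
Step 8: on WHITE (2,2): turn R to E, flip to black, move to (2,3). |black|=7
Step 9: on WHITE (2,3): turn R to S, flip to black, move to (3,3). |black|=8
Step 10: on BLACK (3,3): turn L to E, flip to white, move to (3,4). |black|=7
Step 11: on WHITE (3,4): turn R to S, flip to black, move to (4,4). |black|=8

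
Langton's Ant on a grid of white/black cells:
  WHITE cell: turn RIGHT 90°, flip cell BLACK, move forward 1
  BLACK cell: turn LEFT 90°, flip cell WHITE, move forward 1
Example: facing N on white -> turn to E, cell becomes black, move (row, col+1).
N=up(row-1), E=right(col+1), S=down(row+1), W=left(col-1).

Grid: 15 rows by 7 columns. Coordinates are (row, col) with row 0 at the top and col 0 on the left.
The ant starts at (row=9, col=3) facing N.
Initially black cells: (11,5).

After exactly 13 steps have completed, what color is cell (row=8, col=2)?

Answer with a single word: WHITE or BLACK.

Answer: BLACK

Derivation:
Step 1: on WHITE (9,3): turn R to E, flip to black, move to (9,4). |black|=2
Step 2: on WHITE (9,4): turn R to S, flip to black, move to (10,4). |black|=3
Step 3: on WHITE (10,4): turn R to W, flip to black, move to (10,3). |black|=4
Step 4: on WHITE (10,3): turn R to N, flip to black, move to (9,3). |black|=5
Step 5: on BLACK (9,3): turn L to W, flip to white, move to (9,2). |black|=4
Step 6: on WHITE (9,2): turn R to N, flip to black, move to (8,2). |black|=5
Step 7: on WHITE (8,2): turn R to E, flip to black, move to (8,3). |black|=6
Step 8: on WHITE (8,3): turn R to S, flip to black, move to (9,3). |black|=7
Step 9: on WHITE (9,3): turn R to W, flip to black, move to (9,2). |black|=8
Step 10: on BLACK (9,2): turn L to S, flip to white, move to (10,2). |black|=7
Step 11: on WHITE (10,2): turn R to W, flip to black, move to (10,1). |black|=8
Step 12: on WHITE (10,1): turn R to N, flip to black, move to (9,1). |black|=9
Step 13: on WHITE (9,1): turn R to E, flip to black, move to (9,2). |black|=10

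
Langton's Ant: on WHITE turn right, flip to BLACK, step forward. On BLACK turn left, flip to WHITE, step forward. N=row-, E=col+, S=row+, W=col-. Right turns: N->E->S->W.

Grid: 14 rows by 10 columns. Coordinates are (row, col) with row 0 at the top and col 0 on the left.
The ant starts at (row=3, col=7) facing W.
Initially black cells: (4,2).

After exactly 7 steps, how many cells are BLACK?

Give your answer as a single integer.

Answer: 6

Derivation:
Step 1: on WHITE (3,7): turn R to N, flip to black, move to (2,7). |black|=2
Step 2: on WHITE (2,7): turn R to E, flip to black, move to (2,8). |black|=3
Step 3: on WHITE (2,8): turn R to S, flip to black, move to (3,8). |black|=4
Step 4: on WHITE (3,8): turn R to W, flip to black, move to (3,7). |black|=5
Step 5: on BLACK (3,7): turn L to S, flip to white, move to (4,7). |black|=4
Step 6: on WHITE (4,7): turn R to W, flip to black, move to (4,6). |black|=5
Step 7: on WHITE (4,6): turn R to N, flip to black, move to (3,6). |black|=6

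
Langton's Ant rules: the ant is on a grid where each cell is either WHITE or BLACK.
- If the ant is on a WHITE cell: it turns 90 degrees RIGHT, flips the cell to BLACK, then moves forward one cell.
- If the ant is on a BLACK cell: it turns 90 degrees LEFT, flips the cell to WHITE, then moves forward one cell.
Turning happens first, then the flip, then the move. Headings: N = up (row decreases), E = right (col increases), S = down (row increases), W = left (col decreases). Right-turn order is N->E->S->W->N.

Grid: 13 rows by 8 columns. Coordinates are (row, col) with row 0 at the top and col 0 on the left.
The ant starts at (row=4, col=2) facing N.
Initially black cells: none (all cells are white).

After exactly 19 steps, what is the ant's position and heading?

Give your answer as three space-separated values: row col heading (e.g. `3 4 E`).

Answer: 5 0 W

Derivation:
Step 1: on WHITE (4,2): turn R to E, flip to black, move to (4,3). |black|=1
Step 2: on WHITE (4,3): turn R to S, flip to black, move to (5,3). |black|=2
Step 3: on WHITE (5,3): turn R to W, flip to black, move to (5,2). |black|=3
Step 4: on WHITE (5,2): turn R to N, flip to black, move to (4,2). |black|=4
Step 5: on BLACK (4,2): turn L to W, flip to white, move to (4,1). |black|=3
Step 6: on WHITE (4,1): turn R to N, flip to black, move to (3,1). |black|=4
Step 7: on WHITE (3,1): turn R to E, flip to black, move to (3,2). |black|=5
Step 8: on WHITE (3,2): turn R to S, flip to black, move to (4,2). |black|=6
Step 9: on WHITE (4,2): turn R to W, flip to black, move to (4,1). |black|=7
Step 10: on BLACK (4,1): turn L to S, flip to white, move to (5,1). |black|=6
Step 11: on WHITE (5,1): turn R to W, flip to black, move to (5,0). |black|=7
Step 12: on WHITE (5,0): turn R to N, flip to black, move to (4,0). |black|=8
Step 13: on WHITE (4,0): turn R to E, flip to black, move to (4,1). |black|=9
Step 14: on WHITE (4,1): turn R to S, flip to black, move to (5,1). |black|=10
Step 15: on BLACK (5,1): turn L to E, flip to white, move to (5,2). |black|=9
Step 16: on BLACK (5,2): turn L to N, flip to white, move to (4,2). |black|=8
Step 17: on BLACK (4,2): turn L to W, flip to white, move to (4,1). |black|=7
Step 18: on BLACK (4,1): turn L to S, flip to white, move to (5,1). |black|=6
Step 19: on WHITE (5,1): turn R to W, flip to black, move to (5,0). |black|=7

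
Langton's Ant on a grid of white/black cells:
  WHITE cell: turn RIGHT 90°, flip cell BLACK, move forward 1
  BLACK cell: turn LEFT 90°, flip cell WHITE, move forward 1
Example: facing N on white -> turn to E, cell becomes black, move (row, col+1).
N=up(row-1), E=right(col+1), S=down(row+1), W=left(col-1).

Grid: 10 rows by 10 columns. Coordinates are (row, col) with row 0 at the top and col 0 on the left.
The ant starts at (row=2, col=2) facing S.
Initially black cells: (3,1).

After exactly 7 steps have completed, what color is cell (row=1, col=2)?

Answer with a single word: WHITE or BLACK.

Answer: BLACK

Derivation:
Step 1: on WHITE (2,2): turn R to W, flip to black, move to (2,1). |black|=2
Step 2: on WHITE (2,1): turn R to N, flip to black, move to (1,1). |black|=3
Step 3: on WHITE (1,1): turn R to E, flip to black, move to (1,2). |black|=4
Step 4: on WHITE (1,2): turn R to S, flip to black, move to (2,2). |black|=5
Step 5: on BLACK (2,2): turn L to E, flip to white, move to (2,3). |black|=4
Step 6: on WHITE (2,3): turn R to S, flip to black, move to (3,3). |black|=5
Step 7: on WHITE (3,3): turn R to W, flip to black, move to (3,2). |black|=6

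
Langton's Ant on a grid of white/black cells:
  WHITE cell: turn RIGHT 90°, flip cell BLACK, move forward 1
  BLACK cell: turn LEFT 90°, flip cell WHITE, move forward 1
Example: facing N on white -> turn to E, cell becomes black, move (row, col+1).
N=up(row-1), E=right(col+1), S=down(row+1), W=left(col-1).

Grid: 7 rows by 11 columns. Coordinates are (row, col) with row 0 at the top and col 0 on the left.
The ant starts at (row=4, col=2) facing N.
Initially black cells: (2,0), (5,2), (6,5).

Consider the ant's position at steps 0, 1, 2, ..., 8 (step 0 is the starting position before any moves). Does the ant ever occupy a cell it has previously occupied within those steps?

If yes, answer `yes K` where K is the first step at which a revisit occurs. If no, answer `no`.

Step 1: on WHITE (4,2): turn R to E, flip to black, move to (4,3). |black|=4 — new cell
Step 2: on WHITE (4,3): turn R to S, flip to black, move to (5,3). |black|=5 — new cell
Step 3: on WHITE (5,3): turn R to W, flip to black, move to (5,2). |black|=6 — new cell
Step 4: on BLACK (5,2): turn L to S, flip to white, move to (6,2). |black|=5 — new cell
Step 5: on WHITE (6,2): turn R to W, flip to black, move to (6,1). |black|=6 — new cell
Step 6: on WHITE (6,1): turn R to N, flip to black, move to (5,1). |black|=7 — new cell
Step 7: on WHITE (5,1): turn R to E, flip to black, move to (5,2). |black|=8 — REVISIT

Answer: yes 7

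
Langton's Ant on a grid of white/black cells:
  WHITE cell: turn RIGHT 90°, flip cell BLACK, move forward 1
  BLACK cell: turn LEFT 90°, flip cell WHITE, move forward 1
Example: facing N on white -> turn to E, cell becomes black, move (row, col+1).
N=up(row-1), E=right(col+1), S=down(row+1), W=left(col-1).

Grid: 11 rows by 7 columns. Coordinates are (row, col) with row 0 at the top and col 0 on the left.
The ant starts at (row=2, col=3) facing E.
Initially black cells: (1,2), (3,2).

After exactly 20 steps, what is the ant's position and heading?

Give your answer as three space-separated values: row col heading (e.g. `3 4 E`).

Step 1: on WHITE (2,3): turn R to S, flip to black, move to (3,3). |black|=3
Step 2: on WHITE (3,3): turn R to W, flip to black, move to (3,2). |black|=4
Step 3: on BLACK (3,2): turn L to S, flip to white, move to (4,2). |black|=3
Step 4: on WHITE (4,2): turn R to W, flip to black, move to (4,1). |black|=4
Step 5: on WHITE (4,1): turn R to N, flip to black, move to (3,1). |black|=5
Step 6: on WHITE (3,1): turn R to E, flip to black, move to (3,2). |black|=6
Step 7: on WHITE (3,2): turn R to S, flip to black, move to (4,2). |black|=7
Step 8: on BLACK (4,2): turn L to E, flip to white, move to (4,3). |black|=6
Step 9: on WHITE (4,3): turn R to S, flip to black, move to (5,3). |black|=7
Step 10: on WHITE (5,3): turn R to W, flip to black, move to (5,2). |black|=8
Step 11: on WHITE (5,2): turn R to N, flip to black, move to (4,2). |black|=9
Step 12: on WHITE (4,2): turn R to E, flip to black, move to (4,3). |black|=10
Step 13: on BLACK (4,3): turn L to N, flip to white, move to (3,3). |black|=9
Step 14: on BLACK (3,3): turn L to W, flip to white, move to (3,2). |black|=8
Step 15: on BLACK (3,2): turn L to S, flip to white, move to (4,2). |black|=7
Step 16: on BLACK (4,2): turn L to E, flip to white, move to (4,3). |black|=6
Step 17: on WHITE (4,3): turn R to S, flip to black, move to (5,3). |black|=7
Step 18: on BLACK (5,3): turn L to E, flip to white, move to (5,4). |black|=6
Step 19: on WHITE (5,4): turn R to S, flip to black, move to (6,4). |black|=7
Step 20: on WHITE (6,4): turn R to W, flip to black, move to (6,3). |black|=8

Answer: 6 3 W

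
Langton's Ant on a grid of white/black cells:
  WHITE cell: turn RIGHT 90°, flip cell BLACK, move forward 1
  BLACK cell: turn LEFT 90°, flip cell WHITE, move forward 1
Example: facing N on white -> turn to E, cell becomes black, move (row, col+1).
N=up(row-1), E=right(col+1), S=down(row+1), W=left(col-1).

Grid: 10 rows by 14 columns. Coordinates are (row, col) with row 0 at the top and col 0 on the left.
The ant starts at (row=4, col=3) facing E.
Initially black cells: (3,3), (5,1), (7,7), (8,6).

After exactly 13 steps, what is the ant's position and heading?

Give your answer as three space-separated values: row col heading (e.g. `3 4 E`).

Step 1: on WHITE (4,3): turn R to S, flip to black, move to (5,3). |black|=5
Step 2: on WHITE (5,3): turn R to W, flip to black, move to (5,2). |black|=6
Step 3: on WHITE (5,2): turn R to N, flip to black, move to (4,2). |black|=7
Step 4: on WHITE (4,2): turn R to E, flip to black, move to (4,3). |black|=8
Step 5: on BLACK (4,3): turn L to N, flip to white, move to (3,3). |black|=7
Step 6: on BLACK (3,3): turn L to W, flip to white, move to (3,2). |black|=6
Step 7: on WHITE (3,2): turn R to N, flip to black, move to (2,2). |black|=7
Step 8: on WHITE (2,2): turn R to E, flip to black, move to (2,3). |black|=8
Step 9: on WHITE (2,3): turn R to S, flip to black, move to (3,3). |black|=9
Step 10: on WHITE (3,3): turn R to W, flip to black, move to (3,2). |black|=10
Step 11: on BLACK (3,2): turn L to S, flip to white, move to (4,2). |black|=9
Step 12: on BLACK (4,2): turn L to E, flip to white, move to (4,3). |black|=8
Step 13: on WHITE (4,3): turn R to S, flip to black, move to (5,3). |black|=9

Answer: 5 3 S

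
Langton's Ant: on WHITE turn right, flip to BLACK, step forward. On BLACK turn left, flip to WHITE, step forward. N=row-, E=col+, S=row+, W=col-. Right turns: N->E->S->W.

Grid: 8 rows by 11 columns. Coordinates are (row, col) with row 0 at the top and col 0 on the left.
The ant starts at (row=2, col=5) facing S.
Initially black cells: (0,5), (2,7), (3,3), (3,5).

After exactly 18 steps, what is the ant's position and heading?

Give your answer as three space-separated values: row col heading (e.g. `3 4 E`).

Step 1: on WHITE (2,5): turn R to W, flip to black, move to (2,4). |black|=5
Step 2: on WHITE (2,4): turn R to N, flip to black, move to (1,4). |black|=6
Step 3: on WHITE (1,4): turn R to E, flip to black, move to (1,5). |black|=7
Step 4: on WHITE (1,5): turn R to S, flip to black, move to (2,5). |black|=8
Step 5: on BLACK (2,5): turn L to E, flip to white, move to (2,6). |black|=7
Step 6: on WHITE (2,6): turn R to S, flip to black, move to (3,6). |black|=8
Step 7: on WHITE (3,6): turn R to W, flip to black, move to (3,5). |black|=9
Step 8: on BLACK (3,5): turn L to S, flip to white, move to (4,5). |black|=8
Step 9: on WHITE (4,5): turn R to W, flip to black, move to (4,4). |black|=9
Step 10: on WHITE (4,4): turn R to N, flip to black, move to (3,4). |black|=10
Step 11: on WHITE (3,4): turn R to E, flip to black, move to (3,5). |black|=11
Step 12: on WHITE (3,5): turn R to S, flip to black, move to (4,5). |black|=12
Step 13: on BLACK (4,5): turn L to E, flip to white, move to (4,6). |black|=11
Step 14: on WHITE (4,6): turn R to S, flip to black, move to (5,6). |black|=12
Step 15: on WHITE (5,6): turn R to W, flip to black, move to (5,5). |black|=13
Step 16: on WHITE (5,5): turn R to N, flip to black, move to (4,5). |black|=14
Step 17: on WHITE (4,5): turn R to E, flip to black, move to (4,6). |black|=15
Step 18: on BLACK (4,6): turn L to N, flip to white, move to (3,6). |black|=14

Answer: 3 6 N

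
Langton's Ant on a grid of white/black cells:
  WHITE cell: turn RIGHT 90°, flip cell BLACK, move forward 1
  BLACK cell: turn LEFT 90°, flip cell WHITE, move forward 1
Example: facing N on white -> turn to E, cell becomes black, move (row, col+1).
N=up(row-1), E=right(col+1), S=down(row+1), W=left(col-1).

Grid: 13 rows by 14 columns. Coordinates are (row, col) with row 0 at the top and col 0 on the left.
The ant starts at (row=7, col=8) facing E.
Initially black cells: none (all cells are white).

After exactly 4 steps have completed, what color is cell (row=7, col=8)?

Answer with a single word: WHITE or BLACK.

Step 1: on WHITE (7,8): turn R to S, flip to black, move to (8,8). |black|=1
Step 2: on WHITE (8,8): turn R to W, flip to black, move to (8,7). |black|=2
Step 3: on WHITE (8,7): turn R to N, flip to black, move to (7,7). |black|=3
Step 4: on WHITE (7,7): turn R to E, flip to black, move to (7,8). |black|=4

Answer: BLACK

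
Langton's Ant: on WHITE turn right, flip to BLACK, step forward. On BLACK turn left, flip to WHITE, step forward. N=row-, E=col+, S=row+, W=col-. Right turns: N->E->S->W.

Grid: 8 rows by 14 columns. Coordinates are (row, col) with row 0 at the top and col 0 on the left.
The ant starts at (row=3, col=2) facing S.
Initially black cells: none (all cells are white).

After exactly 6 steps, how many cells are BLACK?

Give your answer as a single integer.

Step 1: on WHITE (3,2): turn R to W, flip to black, move to (3,1). |black|=1
Step 2: on WHITE (3,1): turn R to N, flip to black, move to (2,1). |black|=2
Step 3: on WHITE (2,1): turn R to E, flip to black, move to (2,2). |black|=3
Step 4: on WHITE (2,2): turn R to S, flip to black, move to (3,2). |black|=4
Step 5: on BLACK (3,2): turn L to E, flip to white, move to (3,3). |black|=3
Step 6: on WHITE (3,3): turn R to S, flip to black, move to (4,3). |black|=4

Answer: 4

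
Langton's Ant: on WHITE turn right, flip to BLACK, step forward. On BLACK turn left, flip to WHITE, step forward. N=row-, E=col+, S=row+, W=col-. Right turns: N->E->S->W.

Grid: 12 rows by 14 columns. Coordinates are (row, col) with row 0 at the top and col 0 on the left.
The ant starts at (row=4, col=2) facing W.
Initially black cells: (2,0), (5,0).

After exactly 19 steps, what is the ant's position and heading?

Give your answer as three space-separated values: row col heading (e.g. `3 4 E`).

Step 1: on WHITE (4,2): turn R to N, flip to black, move to (3,2). |black|=3
Step 2: on WHITE (3,2): turn R to E, flip to black, move to (3,3). |black|=4
Step 3: on WHITE (3,3): turn R to S, flip to black, move to (4,3). |black|=5
Step 4: on WHITE (4,3): turn R to W, flip to black, move to (4,2). |black|=6
Step 5: on BLACK (4,2): turn L to S, flip to white, move to (5,2). |black|=5
Step 6: on WHITE (5,2): turn R to W, flip to black, move to (5,1). |black|=6
Step 7: on WHITE (5,1): turn R to N, flip to black, move to (4,1). |black|=7
Step 8: on WHITE (4,1): turn R to E, flip to black, move to (4,2). |black|=8
Step 9: on WHITE (4,2): turn R to S, flip to black, move to (5,2). |black|=9
Step 10: on BLACK (5,2): turn L to E, flip to white, move to (5,3). |black|=8
Step 11: on WHITE (5,3): turn R to S, flip to black, move to (6,3). |black|=9
Step 12: on WHITE (6,3): turn R to W, flip to black, move to (6,2). |black|=10
Step 13: on WHITE (6,2): turn R to N, flip to black, move to (5,2). |black|=11
Step 14: on WHITE (5,2): turn R to E, flip to black, move to (5,3). |black|=12
Step 15: on BLACK (5,3): turn L to N, flip to white, move to (4,3). |black|=11
Step 16: on BLACK (4,3): turn L to W, flip to white, move to (4,2). |black|=10
Step 17: on BLACK (4,2): turn L to S, flip to white, move to (5,2). |black|=9
Step 18: on BLACK (5,2): turn L to E, flip to white, move to (5,3). |black|=8
Step 19: on WHITE (5,3): turn R to S, flip to black, move to (6,3). |black|=9

Answer: 6 3 S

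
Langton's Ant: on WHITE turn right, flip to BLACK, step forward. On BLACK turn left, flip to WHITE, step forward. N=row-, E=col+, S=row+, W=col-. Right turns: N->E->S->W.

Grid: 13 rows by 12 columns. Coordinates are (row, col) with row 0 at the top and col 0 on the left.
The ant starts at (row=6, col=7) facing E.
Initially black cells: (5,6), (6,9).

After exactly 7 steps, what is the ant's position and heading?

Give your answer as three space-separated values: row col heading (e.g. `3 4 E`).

Step 1: on WHITE (6,7): turn R to S, flip to black, move to (7,7). |black|=3
Step 2: on WHITE (7,7): turn R to W, flip to black, move to (7,6). |black|=4
Step 3: on WHITE (7,6): turn R to N, flip to black, move to (6,6). |black|=5
Step 4: on WHITE (6,6): turn R to E, flip to black, move to (6,7). |black|=6
Step 5: on BLACK (6,7): turn L to N, flip to white, move to (5,7). |black|=5
Step 6: on WHITE (5,7): turn R to E, flip to black, move to (5,8). |black|=6
Step 7: on WHITE (5,8): turn R to S, flip to black, move to (6,8). |black|=7

Answer: 6 8 S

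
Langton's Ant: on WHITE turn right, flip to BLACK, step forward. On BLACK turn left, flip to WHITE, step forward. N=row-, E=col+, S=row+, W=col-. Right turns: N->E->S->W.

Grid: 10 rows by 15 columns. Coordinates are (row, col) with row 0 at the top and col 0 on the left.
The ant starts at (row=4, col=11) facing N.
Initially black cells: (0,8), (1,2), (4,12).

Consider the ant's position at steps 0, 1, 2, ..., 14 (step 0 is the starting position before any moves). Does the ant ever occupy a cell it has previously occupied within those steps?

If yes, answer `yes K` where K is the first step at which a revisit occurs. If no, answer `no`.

Step 1: on WHITE (4,11): turn R to E, flip to black, move to (4,12). |black|=4 — new cell
Step 2: on BLACK (4,12): turn L to N, flip to white, move to (3,12). |black|=3 — new cell
Step 3: on WHITE (3,12): turn R to E, flip to black, move to (3,13). |black|=4 — new cell
Step 4: on WHITE (3,13): turn R to S, flip to black, move to (4,13). |black|=5 — new cell
Step 5: on WHITE (4,13): turn R to W, flip to black, move to (4,12). |black|=6 — REVISIT

Answer: yes 5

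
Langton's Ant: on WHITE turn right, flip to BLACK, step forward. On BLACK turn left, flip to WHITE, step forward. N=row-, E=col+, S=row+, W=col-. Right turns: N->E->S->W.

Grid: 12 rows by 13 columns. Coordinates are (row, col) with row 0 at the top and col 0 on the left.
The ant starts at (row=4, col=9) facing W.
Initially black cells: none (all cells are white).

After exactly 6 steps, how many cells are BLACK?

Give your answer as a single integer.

Answer: 4

Derivation:
Step 1: on WHITE (4,9): turn R to N, flip to black, move to (3,9). |black|=1
Step 2: on WHITE (3,9): turn R to E, flip to black, move to (3,10). |black|=2
Step 3: on WHITE (3,10): turn R to S, flip to black, move to (4,10). |black|=3
Step 4: on WHITE (4,10): turn R to W, flip to black, move to (4,9). |black|=4
Step 5: on BLACK (4,9): turn L to S, flip to white, move to (5,9). |black|=3
Step 6: on WHITE (5,9): turn R to W, flip to black, move to (5,8). |black|=4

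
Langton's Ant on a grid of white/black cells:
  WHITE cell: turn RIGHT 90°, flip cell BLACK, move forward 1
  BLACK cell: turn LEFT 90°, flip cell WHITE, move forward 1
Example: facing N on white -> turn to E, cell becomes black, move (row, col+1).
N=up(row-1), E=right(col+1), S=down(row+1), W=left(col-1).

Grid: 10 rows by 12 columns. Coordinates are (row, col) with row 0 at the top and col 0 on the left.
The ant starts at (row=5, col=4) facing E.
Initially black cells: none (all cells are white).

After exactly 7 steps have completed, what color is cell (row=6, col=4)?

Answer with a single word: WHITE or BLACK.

Step 1: on WHITE (5,4): turn R to S, flip to black, move to (6,4). |black|=1
Step 2: on WHITE (6,4): turn R to W, flip to black, move to (6,3). |black|=2
Step 3: on WHITE (6,3): turn R to N, flip to black, move to (5,3). |black|=3
Step 4: on WHITE (5,3): turn R to E, flip to black, move to (5,4). |black|=4
Step 5: on BLACK (5,4): turn L to N, flip to white, move to (4,4). |black|=3
Step 6: on WHITE (4,4): turn R to E, flip to black, move to (4,5). |black|=4
Step 7: on WHITE (4,5): turn R to S, flip to black, move to (5,5). |black|=5

Answer: BLACK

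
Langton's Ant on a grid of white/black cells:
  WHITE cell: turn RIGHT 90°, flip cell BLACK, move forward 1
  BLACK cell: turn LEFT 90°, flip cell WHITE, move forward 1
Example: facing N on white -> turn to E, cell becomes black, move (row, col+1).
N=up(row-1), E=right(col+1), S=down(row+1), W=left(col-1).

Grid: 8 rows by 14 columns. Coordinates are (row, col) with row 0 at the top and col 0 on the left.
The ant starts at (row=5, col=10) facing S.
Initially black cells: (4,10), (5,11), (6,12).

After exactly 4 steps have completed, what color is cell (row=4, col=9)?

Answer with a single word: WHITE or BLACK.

Step 1: on WHITE (5,10): turn R to W, flip to black, move to (5,9). |black|=4
Step 2: on WHITE (5,9): turn R to N, flip to black, move to (4,9). |black|=5
Step 3: on WHITE (4,9): turn R to E, flip to black, move to (4,10). |black|=6
Step 4: on BLACK (4,10): turn L to N, flip to white, move to (3,10). |black|=5

Answer: BLACK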